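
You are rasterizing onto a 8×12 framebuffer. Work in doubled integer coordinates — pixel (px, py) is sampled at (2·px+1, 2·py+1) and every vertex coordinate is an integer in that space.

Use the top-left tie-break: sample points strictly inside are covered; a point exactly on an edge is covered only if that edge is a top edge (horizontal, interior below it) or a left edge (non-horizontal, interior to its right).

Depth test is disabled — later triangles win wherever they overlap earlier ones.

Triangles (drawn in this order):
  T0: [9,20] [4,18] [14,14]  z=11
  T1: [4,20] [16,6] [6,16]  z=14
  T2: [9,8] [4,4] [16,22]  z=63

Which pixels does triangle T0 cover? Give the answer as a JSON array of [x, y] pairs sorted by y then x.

T0:
  2·area = 40
  edge (9, 20)→(4, 18): d=(-5,-2) top-left  bias=+0
  edge (4, 18)→(14, 14): d=(10,-4) top-left  bias=+0
  edge (14, 14)→(9, 20): d=(-5,6) right/bottom  bias=-1
    (6,7)@(13, 15): e=[33,6,1] → #
    (7,7)@(15, 15): e=[37,14,-11] → ·
    (3,8)@(7, 17): e=[11,2,27] → #
    (4,8)@(9, 17): e=[15,10,15] → #
    (5,8)@(11, 17): e=[19,18,3] → #
    (6,8)@(13, 17): e=[23,26,-9] → ·
    (3,9)@(7, 19): e=[1,22,17] → #
    (5,9)@(11, 19): e=[9,38,-7] → ·
    (3,10)@(7, 21): e=[-9,42,7] → ·
    (4,10)@(9, 21): e=[-5,50,-5] → ·
  covered (6 px):
    · · · · · · · ·
    · · · · · · · ·
    · · · · · · · ·
    · · · · · · · ·
    · · · · · · · ·
    · · · · · · · ·
    · · · · · · · ·
    · · · · · · # ·
    · · · # # # · ·
    · · · # # · · ·
    · · · · · · · ·
    · · · · · · · ·
T1:
  2·area = 20  (B↔C swapped to make it positive)
  edge (4, 20)→(6, 16): d=(2,-4) top-left  bias=+0
  edge (6, 16)→(16, 6): d=(10,-10) top-left  bias=+0
  edge (16, 6)→(4, 20): d=(-12,14) right/bottom  bias=-1
    (7,3)@(15, 7): e=[18,0,2] → #  [on edge]
    (6,4)@(13, 9): e=[14,0,6] → #  [on edge]
    (7,4)@(15, 9): e=[22,20,-22] → ·
    (5,5)@(11, 11): e=[10,0,10] → #  [on edge]
    (6,5)@(13, 11): e=[18,20,-18] → ·
    (4,6)@(9, 13): e=[6,0,14] → #  [on edge]
    (5,6)@(11, 13): e=[14,20,-14] → ·
    (3,7)@(7, 15): e=[2,0,18] → #  [on edge]
    (4,7)@(9, 15): e=[10,20,-10] → ·
    (2,8)@(5, 17): e=[-2,0,22] → ·  [on edge]
    (3,8)@(7, 17): e=[6,20,-6] → ·
    (1,9)@(3, 19): e=[-6,0,26] → ·  [on edge]
    (0,10)@(1, 21): e=[-10,0,30] → ·  [on edge]
  covered (5 px):
    · · · · · · · ·
    · · · · · · · ·
    · · · · · · · ·
    · · · · · · · #
    · · · · · · # ·
    · · · · · # · ·
    · · · · # · · ·
    · · · # · · · ·
    · · · · · · · ·
    · · · · · · · ·
    · · · · · · · ·
    · · · · · · · ·
T2:
  2·area = 42  (B↔C swapped to make it positive)
  edge (9, 8)→(16, 22): d=(7,14) right/bottom  bias=-1
  edge (16, 22)→(4, 4): d=(-12,-18) top-left  bias=+0
  edge (4, 4)→(9, 8): d=(5,4) right/bottom  bias=-1
    (2,2)@(5, 5): e=[35,6,1] → #
    (3,2)@(7, 5): e=[7,42,-7] → ·
    (2,3)@(5, 7): e=[49,-18,11] → ·
    (3,3)@(7, 7): e=[21,18,3] → #
    (4,3)@(9, 7): e=[-7,54,-5] → ·
    (3,4)@(7, 9): e=[35,-6,13] → ·
    (4,4)@(9, 9): e=[7,30,5] → #
    (5,4)@(11, 9): e=[-21,66,-3] → ·
    (4,5)@(9, 11): e=[21,6,15] → #
    (5,5)@(11, 11): e=[-7,42,7] → ·
    (4,6)@(9, 13): e=[35,-18,25] → ·
    (5,6)@(11, 13): e=[7,18,17] → #
  covered (6 px):
    · · · · · · · ·
    · · · · · · · ·
    · · # · · · · ·
    · · · # · · · ·
    · · · · # · · ·
    · · · · # · · ·
    · · · · · # · ·
    · · · · · · · ·
    · · · · · · # ·
    · · · · · · · ·
    · · · · · · · ·
    · · · · · · · ·

Final: [[6,7],[3,8],[4,8],[5,8],[3,9],[4,9]]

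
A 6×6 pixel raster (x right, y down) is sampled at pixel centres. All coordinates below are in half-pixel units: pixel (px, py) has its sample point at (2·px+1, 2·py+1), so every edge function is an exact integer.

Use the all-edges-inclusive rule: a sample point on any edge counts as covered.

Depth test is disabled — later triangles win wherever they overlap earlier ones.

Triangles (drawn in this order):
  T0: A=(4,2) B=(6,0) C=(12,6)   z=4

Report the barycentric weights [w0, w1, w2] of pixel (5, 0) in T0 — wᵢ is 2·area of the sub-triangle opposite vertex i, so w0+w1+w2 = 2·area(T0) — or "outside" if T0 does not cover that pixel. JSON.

T0:
  2·area = 24
  edge (4, 2)→(6, 0): d=(2,-2) inclusive
  edge (6, 0)→(12, 6): d=(6,6) inclusive
  edge (12, 6)→(4, 2): d=(-8,-4) inclusive
    (2,0)@(5, 1): e=[0,12,12] → X  [on edge]
    (3,0)@(7, 1): e=[4,0,20] → X  [on edge]
    (4,0)@(9, 1): e=[8,-12,28] → .
    (1,1)@(3, 3): e=[0,36,-12] → .  [on edge]
    (2,1)@(5, 3): e=[4,24,-4] → .
    (3,1)@(7, 3): e=[8,12,4] → X
    (4,1)@(9, 3): e=[12,0,12] → X  [on edge]
    (5,1)@(11, 3): e=[16,-12,20] → .
    (0,2)@(1, 5): e=[0,60,-36] → .  [on edge]
    (3,2)@(7, 5): e=[12,24,-12] → .
    (4,2)@(9, 5): e=[16,12,-4] → .
    (5,2)@(11, 5): e=[20,0,4] → X  [on edge]
  covered (5 px):
    . . X X . .
    . . . X X .
    . . . . . X
    . . . . . .
    . . . . . .
    . . . . . .

Result: "outside"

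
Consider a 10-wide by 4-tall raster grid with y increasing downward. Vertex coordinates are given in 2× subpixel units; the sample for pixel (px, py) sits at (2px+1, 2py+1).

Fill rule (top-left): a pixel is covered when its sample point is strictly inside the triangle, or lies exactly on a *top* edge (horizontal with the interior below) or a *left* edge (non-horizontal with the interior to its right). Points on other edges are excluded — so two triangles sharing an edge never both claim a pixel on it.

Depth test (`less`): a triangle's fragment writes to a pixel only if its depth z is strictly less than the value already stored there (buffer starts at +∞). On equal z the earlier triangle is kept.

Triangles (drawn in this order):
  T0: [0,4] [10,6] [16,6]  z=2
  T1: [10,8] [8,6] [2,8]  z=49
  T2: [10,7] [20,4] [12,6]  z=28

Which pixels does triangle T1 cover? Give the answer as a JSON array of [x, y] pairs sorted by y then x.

T0:
  2·area = 12  (B↔C swapped to make it positive)
  edge (0, 4)→(16, 6): d=(16,2) right/bottom  bias=-1
  edge (16, 6)→(10, 6): d=(-6,0) right/bottom  bias=-1
  edge (10, 6)→(0, 4): d=(-10,-2) top-left  bias=+0
    (2,2)@(5, 5): e=[6,6,0] → █  [on edge]
    (3,2)@(7, 5): e=[2,6,4] → █
    (4,2)@(9, 5): e=[-2,6,8] → ·
    (2,3)@(5, 7): e=[38,-6,-20] → ·
    (3,3)@(7, 7): e=[34,-6,-16] → ·
    (7,3)@(15, 7): e=[18,-6,0] → ·  [on edge]
  covered (2 px):
    · · · · · · · · · ·
    · · · · · · · · · ·
    · · █ █ · · · · · ·
    · · · · · · · · · ·
T1:
  2·area = 16  (B↔C swapped to make it positive)
  edge (10, 8)→(2, 8): d=(-8,0) right/bottom  bias=-1
  edge (2, 8)→(8, 6): d=(6,-2) top-left  bias=+0
  edge (8, 6)→(10, 8): d=(2,2) right/bottom  bias=-1
    (1,0)@(3, 1): e=[56,-40,0] → ·  [on edge]
    (2,1)@(5, 3): e=[40,-24,0] → ·  [on edge]
    (8,1)@(17, 3): e=[40,0,-24] → ·  [on edge]
    (3,2)@(7, 5): e=[24,-8,0] → ·  [on edge]
    (5,2)@(11, 5): e=[24,0,-8] → ·  [on edge]
    (2,3)@(5, 7): e=[8,0,8] → █  [on edge]
    (3,3)@(7, 7): e=[8,4,4] → █
    (4,3)@(9, 7): e=[8,8,0] → ·  [on edge]
  covered (2 px):
    · · · · · · · · · ·
    · · · · · · · · · ·
    · · · · · · · · · ·
    · · █ █ · · · · · ·
T2:
  2·area = 4  (B↔C swapped to make it positive)
  edge (10, 7)→(12, 6): d=(2,-1) top-left  bias=+0
  edge (12, 6)→(20, 4): d=(8,-2) top-left  bias=+0
  edge (20, 4)→(10, 7): d=(-10,3) right/bottom  bias=-1
  covered (0 px):
    · · · · · · · · · ·
    · · · · · · · · · ·
    · · · · · · · · · ·
    · · · · · · · · · ·

Result: [[2,3],[3,3]]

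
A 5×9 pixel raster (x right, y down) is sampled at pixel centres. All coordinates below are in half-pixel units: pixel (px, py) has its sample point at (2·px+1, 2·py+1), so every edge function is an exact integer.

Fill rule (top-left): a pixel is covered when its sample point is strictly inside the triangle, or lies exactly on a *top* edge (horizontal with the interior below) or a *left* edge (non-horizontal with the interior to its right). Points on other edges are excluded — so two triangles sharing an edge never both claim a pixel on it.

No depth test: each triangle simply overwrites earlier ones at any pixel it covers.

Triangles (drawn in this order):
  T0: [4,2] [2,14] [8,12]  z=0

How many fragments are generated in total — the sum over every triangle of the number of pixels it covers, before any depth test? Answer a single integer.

T0:
  2·area = 68  (B↔C swapped to make it positive)
  edge (4, 2)→(8, 12): d=(4,10) right/bottom  bias=-1
  edge (8, 12)→(2, 14): d=(-6,2) right/bottom  bias=-1
  edge (2, 14)→(4, 2): d=(2,-12) top-left  bias=+0
    (2,2)@(5, 5): e=[2,48,18] → X
    (3,2)@(7, 5): e=[-18,44,42] → .
    (2,3)@(5, 7): e=[10,36,22] → X
    (3,3)@(7, 7): e=[-10,32,46] → .
    (1,4)@(3, 9): e=[38,28,2] → X
    (3,4)@(7, 9): e=[-2,20,50] → .
    (1,5)@(3, 11): e=[46,16,6] → X
    (3,5)@(7, 11): e=[6,8,54] → X
    (4,5)@(9, 11): e=[-14,4,78] → .
    (1,6)@(3, 13): e=[54,4,10] → X
    (2,6)@(5, 13): e=[34,0,34] → .  [on edge]
    (3,6)@(7, 13): e=[14,-4,58] → .
  covered (8 px):
    . . . . .
    . . . . .
    . . X . .
    . . X . .
    . X X . .
    . X X X .
    . X . . .
    . . . . .
    . . . . .

Final: 8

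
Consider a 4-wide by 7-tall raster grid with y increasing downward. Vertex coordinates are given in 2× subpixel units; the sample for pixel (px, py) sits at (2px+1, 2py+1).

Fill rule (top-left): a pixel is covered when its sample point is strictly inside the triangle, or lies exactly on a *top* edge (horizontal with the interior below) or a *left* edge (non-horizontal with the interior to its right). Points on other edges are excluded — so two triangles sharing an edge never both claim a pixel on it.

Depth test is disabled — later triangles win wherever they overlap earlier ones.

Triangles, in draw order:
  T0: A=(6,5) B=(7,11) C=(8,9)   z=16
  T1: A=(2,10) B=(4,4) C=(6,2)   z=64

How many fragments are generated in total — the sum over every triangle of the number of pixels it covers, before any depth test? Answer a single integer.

T0:
  2·area = 8  (B↔C swapped to make it positive)
  edge (6, 5)→(8, 9): d=(2,4) right/bottom  bias=-1
  edge (8, 9)→(7, 11): d=(-1,2) right/bottom  bias=-1
  edge (7, 11)→(6, 5): d=(-1,-6) top-left  bias=+0
    (2,1)@(5, 3): e=[0,12,-4] → ·  [on edge]
    (3,3)@(7, 7): e=[0,4,4] → ·  [on edge]
    (3,4)@(7, 9): e=[4,2,2] → #
    (3,5)@(7, 11): e=[8,0,0] → ·  [on edge]
  covered (1 px):
    · · · ·
    · · · ·
    · · · ·
    · · · ·
    · · · #
    · · · ·
    · · · ·
T1:
  2·area = 8
  edge (2, 10)→(4, 4): d=(2,-6) top-left  bias=+0
  edge (4, 4)→(6, 2): d=(2,-2) top-left  bias=+0
  edge (6, 2)→(2, 10): d=(-4,8) right/bottom  bias=-1
    (2,0)@(5, 1): e=[0,-4,12] → ·  [on edge]
    (3,0)@(7, 1): e=[12,0,-4] → ·  [on edge]
    (2,1)@(5, 3): e=[4,0,4] → #  [on edge]
    (3,1)@(7, 3): e=[16,4,-12] → ·
    (1,2)@(3, 5): e=[-4,0,12] → ·  [on edge]
    (2,2)@(5, 5): e=[8,4,-4] → ·
    (0,3)@(1, 7): e=[-12,0,20] → ·  [on edge]
    (1,3)@(3, 7): e=[0,4,4] → #  [on edge]
    (2,3)@(5, 7): e=[12,8,-12] → ·
    (1,4)@(3, 9): e=[4,8,-4] → ·
    (0,6)@(1, 13): e=[0,12,-4] → ·  [on edge]
  covered (2 px):
    · · · ·
    · · # ·
    · · · ·
    · # · ·
    · · · ·
    · · · ·
    · · · ·

Final: 3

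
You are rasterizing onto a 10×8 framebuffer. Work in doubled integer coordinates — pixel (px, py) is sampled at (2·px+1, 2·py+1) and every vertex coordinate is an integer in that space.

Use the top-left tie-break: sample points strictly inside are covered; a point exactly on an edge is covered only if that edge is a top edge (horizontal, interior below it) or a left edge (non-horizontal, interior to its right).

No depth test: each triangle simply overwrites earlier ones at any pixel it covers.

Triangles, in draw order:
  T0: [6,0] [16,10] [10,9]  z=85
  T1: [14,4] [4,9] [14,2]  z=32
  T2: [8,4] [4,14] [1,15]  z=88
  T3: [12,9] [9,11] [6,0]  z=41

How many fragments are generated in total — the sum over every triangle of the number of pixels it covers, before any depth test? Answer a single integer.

T0:
  2·area = 50
  edge (6, 0)→(16, 10): d=(10,10) right/bottom  bias=-1
  edge (16, 10)→(10, 9): d=(-6,-1) top-left  bias=+0
  edge (10, 9)→(6, 0): d=(-4,-9) top-left  bias=+0
    (3,0)@(7, 1): e=[0,45,5] → ·  [on edge]
    (4,1)@(9, 3): e=[0,35,15] → ·  [on edge]
    (4,2)@(9, 5): e=[20,23,7] → #
    (5,2)@(11, 5): e=[0,25,25] → ·  [on edge]
    (4,3)@(9, 7): e=[40,11,-1] → ·
    (5,3)@(11, 7): e=[20,13,17] → #
    (6,3)@(13, 7): e=[0,15,35] → ·  [on edge]
    (5,4)@(11, 9): e=[40,1,9] → #
    (6,4)@(13, 9): e=[20,3,27] → #
    (7,4)@(15, 9): e=[0,5,45] → ·  [on edge]
    (5,5)@(11, 11): e=[60,-11,1] → ·
    (6,5)@(13, 11): e=[40,-9,19] → ·
    (8,5)@(17, 11): e=[0,-5,55] → ·  [on edge]
    (9,6)@(19, 13): e=[0,-15,65] → ·  [on edge]
  covered (4 px):
    · · · · · · · · · ·
    · · · · · · · · · ·
    · · · · # · · · · ·
    · · · · · # · · · ·
    · · · · · # # · · ·
    · · · · · · · · · ·
    · · · · · · · · · ·
    · · · · · · · · · ·
T1:
  2·area = 20
  edge (14, 4)→(4, 9): d=(-10,5) right/bottom  bias=-1
  edge (4, 9)→(14, 2): d=(10,-7) top-left  bias=+0
  edge (14, 2)→(14, 4): d=(0,2) right/bottom  bias=-1
    (6,1)@(13, 3): e=[15,3,2] → #
    (7,1)@(15, 3): e=[5,17,-2] → ·
    (5,2)@(11, 5): e=[5,9,6] → #
    (6,2)@(13, 5): e=[-5,23,2] → ·
    (3,3)@(7, 7): e=[5,1,14] → #
    (4,3)@(9, 7): e=[-5,15,10] → ·
    (5,3)@(11, 7): e=[-15,29,6] → ·
    (3,4)@(7, 9): e=[-15,21,14] → ·
  covered (3 px):
    · · · · · · · · · ·
    · · · · · · # · · ·
    · · · · · # · · · ·
    · · · # · · · · · ·
    · · · · · · · · · ·
    · · · · · · · · · ·
    · · · · · · · · · ·
    · · · · · · · · · ·
T2:
  2·area = 26
  edge (8, 4)→(4, 14): d=(-4,10) right/bottom  bias=-1
  edge (4, 14)→(1, 15): d=(-3,1) right/bottom  bias=-1
  edge (1, 15)→(8, 4): d=(7,-11) top-left  bias=+0
    (2,4)@(5, 9): e=[10,14,2] → #
    (3,4)@(7, 9): e=[-10,12,24] → ·
    (9,4)@(19, 9): e=[-130,0,156] → ·  [on edge]
    (2,5)@(5, 11): e=[2,8,16] → #
    (3,5)@(7, 11): e=[-18,6,38] → ·
    (6,5)@(13, 11): e=[-78,0,104] → ·  [on edge]
    (1,6)@(3, 13): e=[14,4,8] → #
    (2,6)@(5, 13): e=[-6,2,30] → ·
    (3,6)@(7, 13): e=[-26,0,52] → ·  [on edge]
    (0,7)@(1, 15): e=[26,0,0] → ·  [on edge]
    (1,7)@(3, 15): e=[6,-2,22] → ·
  covered (3 px):
    · · · · · · · · · ·
    · · · · · · · · · ·
    · · · · · · · · · ·
    · · · · · · · · · ·
    · · # · · · · · · ·
    · · # · · · · · · ·
    · # · · · · · · · ·
    · · · · · · · · · ·
T3:
  2·area = 39
  edge (12, 9)→(9, 11): d=(-3,2) right/bottom  bias=-1
  edge (9, 11)→(6, 0): d=(-3,-11) top-left  bias=+0
  edge (6, 0)→(12, 9): d=(6,9) right/bottom  bias=-1
    (3,1)@(7, 3): e=[28,2,9] → #
    (4,1)@(9, 3): e=[24,24,-9] → ·
    (3,2)@(7, 5): e=[22,-4,21] → ·
    (4,2)@(9, 5): e=[18,18,3] → #
    (5,2)@(11, 5): e=[14,40,-15] → ·
    (4,3)@(9, 7): e=[12,12,15] → #
    (5,3)@(11, 7): e=[8,34,-3] → ·
    (7,3)@(15, 7): e=[0,78,-39] → ·  [on edge]
    (4,4)@(9, 9): e=[6,6,27] → #
    (5,4)@(11, 9): e=[2,28,9] → #
    (6,4)@(13, 9): e=[-2,50,-9] → ·
    (4,5)@(9, 11): e=[0,0,39] → ·  [on edge]
    (1,7)@(3, 15): e=[0,-78,117] → ·  [on edge]
  covered (5 px):
    · · · · · · · · · ·
    · · · # · · · · · ·
    · · · · # · · · · ·
    · · · · # · · · · ·
    · · · · # # · · · ·
    · · · · · · · · · ·
    · · · · · · · · · ·
    · · · · · · · · · ·

Result: 15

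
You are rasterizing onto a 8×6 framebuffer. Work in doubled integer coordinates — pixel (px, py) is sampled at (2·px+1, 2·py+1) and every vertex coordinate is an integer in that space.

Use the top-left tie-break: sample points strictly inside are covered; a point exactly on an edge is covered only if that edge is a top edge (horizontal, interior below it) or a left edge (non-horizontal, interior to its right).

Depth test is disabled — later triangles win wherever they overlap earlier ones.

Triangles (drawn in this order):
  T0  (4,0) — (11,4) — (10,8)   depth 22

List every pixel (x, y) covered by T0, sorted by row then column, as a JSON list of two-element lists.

T0:
  2·area = 32
  edge (4, 0)→(11, 4): d=(7,4) right/bottom  bias=-1
  edge (11, 4)→(10, 8): d=(-1,4) right/bottom  bias=-1
  edge (10, 8)→(4, 0): d=(-6,-8) top-left  bias=+0
    (2,0)@(5, 1): e=[3,27,2] → █
    (3,0)@(7, 1): e=[-5,19,18] → ·
    (2,1)@(5, 3): e=[17,25,-10] → ·
    (3,1)@(7, 3): e=[9,17,6] → █
    (4,1)@(9, 3): e=[1,9,22] → █
    (5,1)@(11, 3): e=[-7,1,38] → ·
    (3,2)@(7, 5): e=[23,15,-6] → ·
    (4,2)@(9, 5): e=[15,7,10] → █
    (5,2)@(11, 5): e=[7,-1,26] → ·
    (4,3)@(9, 7): e=[29,5,-2] → ·
  covered (4 px):
    · · █ · · · · ·
    · · · █ █ · · ·
    · · · · █ · · ·
    · · · · · · · ·
    · · · · · · · ·
    · · · · · · · ·

Result: [[2,0],[3,1],[4,1],[4,2]]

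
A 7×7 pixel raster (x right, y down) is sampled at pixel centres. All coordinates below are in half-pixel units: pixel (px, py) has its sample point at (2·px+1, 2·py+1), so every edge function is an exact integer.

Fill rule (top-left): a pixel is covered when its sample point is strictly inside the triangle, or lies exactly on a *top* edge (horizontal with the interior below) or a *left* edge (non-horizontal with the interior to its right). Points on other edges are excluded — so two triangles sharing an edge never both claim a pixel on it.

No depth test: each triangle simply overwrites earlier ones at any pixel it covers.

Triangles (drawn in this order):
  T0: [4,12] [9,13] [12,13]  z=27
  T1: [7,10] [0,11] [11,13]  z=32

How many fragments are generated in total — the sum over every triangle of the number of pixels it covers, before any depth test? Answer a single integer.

T0:
  2·area = 3  (B↔C swapped to make it positive)
  edge (4, 12)→(12, 13): d=(8,1) right/bottom  bias=-1
  edge (12, 13)→(9, 13): d=(-3,0) right/bottom  bias=-1
  edge (9, 13)→(4, 12): d=(-5,-1) top-left  bias=+0
    (0,6)@(1, 13): e=[11,0,-8] → ·  [on edge]
    (1,6)@(3, 13): e=[9,0,-6] → ·  [on edge]
    (2,6)@(5, 13): e=[7,0,-4] → ·  [on edge]
    (3,6)@(7, 13): e=[5,0,-2] → ·  [on edge]
    (4,6)@(9, 13): e=[3,0,0] → ·  [on edge]
    (5,6)@(11, 13): e=[1,0,2] → ·  [on edge]
    (6,6)@(13, 13): e=[-1,0,4] → ·  [on edge]
  covered (0 px):
    · · · · · · ·
    · · · · · · ·
    · · · · · · ·
    · · · · · · ·
    · · · · · · ·
    · · · · · · ·
    · · · · · · ·
T1:
  2·area = 25  (B↔C swapped to make it positive)
  edge (7, 10)→(11, 13): d=(4,3) right/bottom  bias=-1
  edge (11, 13)→(0, 11): d=(-11,-2) top-left  bias=+0
  edge (0, 11)→(7, 10): d=(7,-1) top-left  bias=+0
    (1,3)@(3, 7): e=[0,50,-25] → ·  [on edge]
    (0,5)@(1, 11): e=[22,2,1] → █
    (1,5)@(3, 11): e=[16,6,3] → █
    (2,5)@(5, 11): e=[10,10,5] → █
    (3,5)@(7, 11): e=[4,14,7] → █
    (4,5)@(9, 11): e=[-2,18,9] → ·
    (0,6)@(1, 13): e=[30,-20,15] → ·
    (1,6)@(3, 13): e=[24,-16,17] → ·
    (2,6)@(5, 13): e=[18,-12,19] → ·
    (3,6)@(7, 13): e=[12,-8,21] → ·
    (5,6)@(11, 13): e=[0,0,25] → ·  [on edge]
  covered (4 px):
    · · · · · · ·
    · · · · · · ·
    · · · · · · ·
    · · · · · · ·
    · · · · · · ·
    █ █ █ █ · · ·
    · · · · · · ·

Result: 4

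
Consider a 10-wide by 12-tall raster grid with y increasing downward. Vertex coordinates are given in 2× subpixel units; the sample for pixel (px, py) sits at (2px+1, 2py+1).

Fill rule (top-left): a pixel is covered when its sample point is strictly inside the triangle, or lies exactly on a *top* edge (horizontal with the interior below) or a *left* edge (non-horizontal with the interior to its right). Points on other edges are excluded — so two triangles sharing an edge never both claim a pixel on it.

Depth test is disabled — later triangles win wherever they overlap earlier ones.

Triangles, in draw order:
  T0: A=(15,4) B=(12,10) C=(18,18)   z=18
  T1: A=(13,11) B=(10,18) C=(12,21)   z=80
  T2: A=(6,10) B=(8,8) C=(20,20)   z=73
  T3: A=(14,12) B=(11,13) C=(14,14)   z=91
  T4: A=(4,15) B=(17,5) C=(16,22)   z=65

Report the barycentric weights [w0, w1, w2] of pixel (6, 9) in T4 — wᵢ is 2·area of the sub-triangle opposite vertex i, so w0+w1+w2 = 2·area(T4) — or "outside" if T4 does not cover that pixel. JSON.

T0:
  2·area = 60  (B↔C swapped to make it positive)
  edge (15, 4)→(18, 18): d=(3,14) right/bottom  bias=-1
  edge (18, 18)→(12, 10): d=(-6,-8) top-left  bias=+0
  edge (12, 10)→(15, 4): d=(3,-6) top-left  bias=+0
    (7,2)@(15, 5): e=[3,54,3] → X
    (8,2)@(17, 5): e=[-25,70,15] → .
    (7,3)@(15, 7): e=[9,42,9] → X
    (8,3)@(17, 7): e=[-19,58,21] → .
    (6,4)@(13, 9): e=[43,14,3] → X
    (8,4)@(17, 9): e=[-13,46,27] → .
    (6,5)@(13, 11): e=[49,2,9] → X
    (8,5)@(17, 11): e=[-7,34,33] → .
    (6,6)@(13, 13): e=[55,-10,15] → .
    (7,6)@(15, 13): e=[27,6,27] → X
    (8,6)@(17, 13): e=[-1,22,39] → .
    (7,7)@(15, 15): e=[33,-6,33] → .
  covered (8 px):
    . . . . . . . . . .
    . . . . . . . . . .
    . . . . . . . X . .
    . . . . . . . X . .
    . . . . . . X X . .
    . . . . . . X X . .
    . . . . . . . X . .
    . . . . . . . . X .
    . . . . . . . . . .
    . . . . . . . . . .
    . . . . . . . . . .
    . . . . . . . . . .
T1:
  2·area = 23  (B↔C swapped to make it positive)
  edge (13, 11)→(12, 21): d=(-1,10) right/bottom  bias=-1
  edge (12, 21)→(10, 18): d=(-2,-3) top-left  bias=+0
  edge (10, 18)→(13, 11): d=(3,-7) top-left  bias=+0
    (6,5)@(13, 11): e=[0,23,0] → .  [on edge]
    (5,8)@(11, 17): e=[14,5,4] → X
    (6,8)@(13, 17): e=[-6,11,18] → .
    (5,9)@(11, 19): e=[12,1,10] → X
    (6,9)@(13, 19): e=[-8,7,24] → .
    (5,10)@(11, 21): e=[10,-3,16] → .
  covered (2 px):
    . . . . . . . . . .
    . . . . . . . . . .
    . . . . . . . . . .
    . . . . . . . . . .
    . . . . . . . . . .
    . . . . . . . . . .
    . . . . . . . . . .
    . . . . . . . . . .
    . . . . . X . . . .
    . . . . . X . . . .
    . . . . . . . . . .
    . . . . . . . . . .
T2:
  2·area = 48
  edge (6, 10)→(8, 8): d=(2,-2) top-left  bias=+0
  edge (8, 8)→(20, 20): d=(12,12) right/bottom  bias=-1
  edge (20, 20)→(6, 10): d=(-14,-10) top-left  bias=+0
    (0,0)@(1, 1): e=[-28,0,76] → .  [on edge]
    (7,0)@(15, 1): e=[0,-168,216] → .  [on edge]
    (1,1)@(3, 3): e=[-20,0,68] → .  [on edge]
    (6,1)@(13, 3): e=[0,-120,168] → .  [on edge]
    (2,2)@(5, 5): e=[-12,0,60] → .  [on edge]
    (5,2)@(11, 5): e=[0,-72,120] → .  [on edge]
    (3,3)@(7, 7): e=[-4,0,52] → .  [on edge]
    (4,3)@(9, 7): e=[0,-24,72] → .  [on edge]
    (3,4)@(7, 9): e=[0,24,24] → X  [on edge]
    (4,4)@(9, 9): e=[4,0,44] → .  [on edge]
    (2,5)@(5, 11): e=[0,72,-24] → .  [on edge]
    (3,5)@(7, 11): e=[4,48,-4] → .
    (5,5)@(11, 11): e=[12,0,36] → .  [on edge]
    (1,6)@(3, 13): e=[0,120,-72] → .  [on edge]
    (6,6)@(13, 13): e=[20,0,28] → .  [on edge]
    (0,7)@(1, 15): e=[0,168,-120] → .  [on edge]
    (6,7)@(13, 15): e=[24,24,0] → X  [on edge]
    (7,7)@(15, 15): e=[28,0,20] → .  [on edge]
    (8,8)@(17, 17): e=[36,0,12] → .  [on edge]
    (9,9)@(19, 19): e=[44,0,4] → .  [on edge]
  covered (4 px):
    . . . . . . . . . .
    . . . . . . . . . .
    . . . . . . . . . .
    . . . . . . . . . .
    . . . X . . . . . .
    . . . . X . . . . .
    . . . . . X . . . .
    . . . . . . X . . .
    . . . . . . . . . .
    . . . . . . . . . .
    . . . . . . . . . .
    . . . . . . . . . .
T3:
  2·area = 6  (B↔C swapped to make it positive)
  edge (14, 12)→(14, 14): d=(0,2) right/bottom  bias=-1
  edge (14, 14)→(11, 13): d=(-3,-1) top-left  bias=+0
  edge (11, 13)→(14, 12): d=(3,-1) top-left  bias=+0
    (2,5)@(5, 11): e=[18,0,-12] → .  [on edge]
    (8,5)@(17, 11): e=[-6,12,0] → .  [on edge]
    (5,6)@(11, 13): e=[6,0,0] → X  [on edge]
    (6,6)@(13, 13): e=[2,2,2] → X
    (7,6)@(15, 13): e=[-2,4,4] → .
    (2,7)@(5, 15): e=[18,-12,0] → .  [on edge]
    (5,7)@(11, 15): e=[6,-6,6] → .
    (6,7)@(13, 15): e=[2,-4,8] → .
    (8,7)@(17, 15): e=[-6,0,12] → .  [on edge]
  covered (2 px):
    . . . . . . . . . .
    . . . . . . . . . .
    . . . . . . . . . .
    . . . . . . . . . .
    . . . . . . . . . .
    . . . . . . . . . .
    . . . . . X X . . .
    . . . . . . . . . .
    . . . . . . . . . .
    . . . . . . . . . .
    . . . . . . . . . .
    . . . . . . . . . .
T4:
  2·area = 211
  edge (4, 15)→(17, 5): d=(13,-10) top-left  bias=+0
  edge (17, 5)→(16, 22): d=(-1,17) right/bottom  bias=-1
  edge (16, 22)→(4, 15): d=(-12,-7) top-left  bias=+0
    (8,2)@(17, 5): e=[0,0,211] → .  [on edge]
    (7,3)@(15, 7): e=[6,32,173] → X
    (8,3)@(17, 7): e=[26,-2,187] → .
    (6,4)@(13, 9): e=[12,64,135] → X
    (8,4)@(17, 9): e=[52,-4,163] → .
    (5,5)@(11, 11): e=[18,96,97] → X
    (8,5)@(17, 11): e=[78,-6,139] → .
    (3,6)@(7, 13): e=[4,162,45] → X
    (4,6)@(9, 13): e=[24,128,59] → X
    (8,6)@(17, 13): e=[104,-8,115] → .
    (2,7)@(5, 15): e=[10,194,7] → X
    (8,7)@(17, 15): e=[130,-10,91] → .
  covered (25 px):
    . . . . . . . . . .
    . . . . . . . . . .
    . . . . . . . . . .
    . . . . . . . X . .
    . . . . . . X X . .
    . . . . . X X X . .
    . . . X X X X X . .
    . . X X X X X X . .
    . . . . X X X X . .
    . . . . . X X X . .
    . . . . . . . X . .
    . . . . . . . . . .

Answer: [54,15,142]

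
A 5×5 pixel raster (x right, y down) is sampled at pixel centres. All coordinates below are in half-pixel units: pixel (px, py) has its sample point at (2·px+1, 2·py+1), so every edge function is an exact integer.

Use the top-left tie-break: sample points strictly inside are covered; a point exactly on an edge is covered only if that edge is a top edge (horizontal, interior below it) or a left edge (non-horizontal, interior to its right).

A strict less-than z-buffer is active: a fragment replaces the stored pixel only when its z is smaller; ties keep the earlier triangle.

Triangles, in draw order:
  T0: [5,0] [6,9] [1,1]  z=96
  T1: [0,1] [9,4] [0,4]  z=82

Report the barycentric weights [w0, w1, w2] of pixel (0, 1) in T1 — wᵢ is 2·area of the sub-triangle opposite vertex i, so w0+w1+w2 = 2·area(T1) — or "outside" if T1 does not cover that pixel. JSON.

T0:
  2·area = 37
  edge (5, 0)→(6, 9): d=(1,9) right/bottom  bias=-1
  edge (6, 9)→(1, 1): d=(-5,-8) top-left  bias=+0
  edge (1, 1)→(5, 0): d=(4,-1) top-left  bias=+0
    (0,0)@(1, 1): e=[37,0,0] → #  [on edge]
    (1,0)@(3, 1): e=[19,16,2] → #
    (2,0)@(5, 1): e=[1,32,4] → #
    (3,0)@(7, 1): e=[-17,48,6] → ·
    (0,1)@(1, 3): e=[39,-10,8] → ·
    (1,1)@(3, 3): e=[21,6,10] → #
    (3,1)@(7, 3): e=[-15,38,14] → ·
    (1,2)@(3, 5): e=[23,-4,18] → ·
    (2,2)@(5, 5): e=[5,12,20] → #
    (3,2)@(7, 5): e=[-13,28,22] → ·
    (2,3)@(5, 7): e=[7,2,28] → #
    (3,3)@(7, 7): e=[-11,18,30] → ·
  covered (7 px):
    # # # · ·
    · # # · ·
    · · # · ·
    · · # · ·
    · · · · ·
T1:
  2·area = 27
  edge (0, 1)→(9, 4): d=(9,3) right/bottom  bias=-1
  edge (9, 4)→(0, 4): d=(-9,0) right/bottom  bias=-1
  edge (0, 4)→(0, 1): d=(0,-3) top-left  bias=+0
    (0,1)@(1, 3): e=[15,9,3] → #
    (1,1)@(3, 3): e=[9,9,9] → #
    (2,1)@(5, 3): e=[3,9,15] → #
    (3,1)@(7, 3): e=[-3,9,21] → ·
    (0,2)@(1, 5): e=[33,-9,3] → ·
    (1,2)@(3, 5): e=[27,-9,9] → ·
    (2,2)@(5, 5): e=[21,-9,15] → ·
  covered (3 px):
    · · · · ·
    # # # · ·
    · · · · ·
    · · · · ·
    · · · · ·

Answer: [9,3,15]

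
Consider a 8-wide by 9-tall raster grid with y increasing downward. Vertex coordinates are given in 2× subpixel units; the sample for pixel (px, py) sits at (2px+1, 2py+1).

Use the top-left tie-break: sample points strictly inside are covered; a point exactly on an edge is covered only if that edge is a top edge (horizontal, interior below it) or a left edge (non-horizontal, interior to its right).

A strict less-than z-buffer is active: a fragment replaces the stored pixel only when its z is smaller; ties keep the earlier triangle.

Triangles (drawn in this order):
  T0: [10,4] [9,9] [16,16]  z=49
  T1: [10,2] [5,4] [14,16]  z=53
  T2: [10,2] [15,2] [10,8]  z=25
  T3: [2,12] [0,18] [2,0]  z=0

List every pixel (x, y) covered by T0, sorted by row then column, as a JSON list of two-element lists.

T0:
  2·area = 42  (B↔C swapped to make it positive)
  edge (10, 4)→(16, 16): d=(6,12) right/bottom  bias=-1
  edge (16, 16)→(9, 9): d=(-7,-7) top-left  bias=+0
  edge (9, 9)→(10, 4): d=(1,-5) top-left  bias=+0
    (0,0)@(1, 1): e=[90,0,-48] → ·  [on edge]
    (1,1)@(3, 3): e=[78,0,-36] → ·  [on edge]
    (2,2)@(5, 5): e=[66,0,-24] → ·  [on edge]
    (3,3)@(7, 7): e=[54,0,-12] → ·  [on edge]
    (5,3)@(11, 7): e=[6,28,8] → #
    (6,3)@(13, 7): e=[-18,42,18] → ·
    (4,4)@(9, 9): e=[42,0,0] → #  [on edge]
    (6,4)@(13, 9): e=[-6,28,20] → ·
    (4,5)@(9, 11): e=[54,-14,2] → ·
    (5,5)@(11, 11): e=[30,0,12] → #  [on edge]
    (6,5)@(13, 11): e=[6,14,22] → #
    (7,5)@(15, 11): e=[-18,28,32] → ·
    (6,6)@(13, 13): e=[18,0,24] → #  [on edge]
    (7,7)@(15, 15): e=[6,0,36] → #  [on edge]
  covered (7 px):
    · · · · · · · ·
    · · · · · · · ·
    · · · · · · · ·
    · · · · · # · ·
    · · · · # # · ·
    · · · · · # # ·
    · · · · · · # ·
    · · · · · · · #
    · · · · · · · ·
T1:
  2·area = 78  (B↔C swapped to make it positive)
  edge (10, 2)→(14, 16): d=(4,14) right/bottom  bias=-1
  edge (14, 16)→(5, 4): d=(-9,-12) top-left  bias=+0
  edge (5, 4)→(10, 2): d=(5,-2) top-left  bias=+0
    (4,1)@(9, 3): e=[18,57,3] → #
    (5,1)@(11, 3): e=[-10,81,7] → ·
    (3,2)@(7, 5): e=[54,15,9] → #
    (5,2)@(11, 5): e=[-2,63,17] → ·
    (3,3)@(7, 7): e=[62,-3,19] → ·
    (4,3)@(9, 7): e=[34,21,23] → #
    (5,3)@(11, 7): e=[6,45,27] → #
    (6,3)@(13, 7): e=[-22,69,31] → ·
    (4,4)@(9, 9): e=[42,3,33] → #
    (6,4)@(13, 9): e=[-14,51,41] → ·
    (4,5)@(9, 11): e=[50,-15,43] → ·
    (5,5)@(11, 11): e=[22,9,47] → #
  covered (9 px):
    · · · · · · · ·
    · · · · # · · ·
    · · · # # · · ·
    · · · · # # · ·
    · · · · # # · ·
    · · · · · # · ·
    · · · · · · # ·
    · · · · · · · ·
    · · · · · · · ·
T2:
  2·area = 30
  edge (10, 2)→(15, 2): d=(5,0) top-left  bias=+0
  edge (15, 2)→(10, 8): d=(-5,6) right/bottom  bias=-1
  edge (10, 8)→(10, 2): d=(0,-6) top-left  bias=+0
    (5,1)@(11, 3): e=[5,19,6] → #
    (6,1)@(13, 3): e=[5,7,18] → #
    (7,1)@(15, 3): e=[5,-5,30] → ·
    (5,2)@(11, 5): e=[15,9,6] → #
    (6,2)@(13, 5): e=[15,-3,18] → ·
    (5,3)@(11, 7): e=[25,-1,6] → ·
  covered (3 px):
    · · · · · · · ·
    · · · · · # # ·
    · · · · · # · ·
    · · · · · · · ·
    · · · · · · · ·
    · · · · · · · ·
    · · · · · · · ·
    · · · · · · · ·
    · · · · · · · ·
T3:
  2·area = 24
  edge (2, 12)→(0, 18): d=(-2,6) right/bottom  bias=-1
  edge (0, 18)→(2, 0): d=(2,-18) top-left  bias=+0
  edge (2, 0)→(2, 12): d=(0,12) right/bottom  bias=-1
    (2,1)@(5, 3): e=[0,60,-36] → ·  [on edge]
    (0,4)@(1, 9): e=[12,0,12] → #  [on edge]
    (1,4)@(3, 9): e=[0,36,-12] → ·  [on edge]
    (0,5)@(1, 11): e=[8,4,12] → #
    (1,5)@(3, 11): e=[-4,40,-12] → ·
    (0,6)@(1, 13): e=[4,8,12] → #
    (1,6)@(3, 13): e=[-8,44,-12] → ·
    (0,7)@(1, 15): e=[0,12,12] → ·  [on edge]
  covered (3 px):
    · · · · · · · ·
    · · · · · · · ·
    · · · · · · · ·
    · · · · · · · ·
    # · · · · · · ·
    # · · · · · · ·
    # · · · · · · ·
    · · · · · · · ·
    · · · · · · · ·

Final: [[5,3],[4,4],[5,4],[5,5],[6,5],[6,6],[7,7]]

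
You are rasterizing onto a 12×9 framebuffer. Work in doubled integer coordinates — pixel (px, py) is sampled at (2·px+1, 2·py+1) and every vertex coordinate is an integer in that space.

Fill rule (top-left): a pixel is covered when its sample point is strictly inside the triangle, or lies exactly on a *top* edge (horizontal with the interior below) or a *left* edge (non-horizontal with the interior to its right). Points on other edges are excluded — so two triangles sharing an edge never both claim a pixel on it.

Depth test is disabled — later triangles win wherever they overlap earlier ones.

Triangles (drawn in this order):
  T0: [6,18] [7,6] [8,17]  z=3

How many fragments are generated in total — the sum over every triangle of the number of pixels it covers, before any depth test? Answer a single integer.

T0:
  2·area = 23
  edge (6, 18)→(7, 6): d=(1,-12) top-left  bias=+0
  edge (7, 6)→(8, 17): d=(1,11) right/bottom  bias=-1
  edge (8, 17)→(6, 18): d=(-2,1) right/bottom  bias=-1
    (3,3)@(7, 7): e=[1,1,21] → X
    (4,3)@(9, 7): e=[25,-21,19] → .
    (3,4)@(7, 9): e=[3,3,17] → X
    (4,4)@(9, 9): e=[27,-19,15] → .
    (3,5)@(7, 11): e=[5,5,13] → X
    (4,5)@(9, 11): e=[29,-17,11] → .
    (3,6)@(7, 13): e=[7,7,9] → X
    (4,6)@(9, 13): e=[31,-15,7] → .
    (3,7)@(7, 15): e=[9,9,5] → X
    (4,7)@(9, 15): e=[33,-13,3] → .
    (3,8)@(7, 17): e=[11,11,1] → X
    (4,8)@(9, 17): e=[35,-11,-1] → .
  covered (6 px):
    . . . . . . . . . . . .
    . . . . . . . . . . . .
    . . . . . . . . . . . .
    . . . X . . . . . . . .
    . . . X . . . . . . . .
    . . . X . . . . . . . .
    . . . X . . . . . . . .
    . . . X . . . . . . . .
    . . . X . . . . . . . .

Final: 6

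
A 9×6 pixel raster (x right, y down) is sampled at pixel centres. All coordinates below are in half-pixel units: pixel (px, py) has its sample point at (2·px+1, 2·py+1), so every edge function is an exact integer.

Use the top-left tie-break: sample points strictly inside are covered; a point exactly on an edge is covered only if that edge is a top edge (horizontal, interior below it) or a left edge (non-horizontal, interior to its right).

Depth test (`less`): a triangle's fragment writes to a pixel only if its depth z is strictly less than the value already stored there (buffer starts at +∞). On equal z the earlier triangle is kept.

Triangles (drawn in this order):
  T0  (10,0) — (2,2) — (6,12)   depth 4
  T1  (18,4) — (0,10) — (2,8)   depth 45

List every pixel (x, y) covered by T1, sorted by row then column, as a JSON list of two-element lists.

T0:
  2·area = 88  (B↔C swapped to make it positive)
  edge (10, 0)→(6, 12): d=(-4,12) right/bottom  bias=-1
  edge (6, 12)→(2, 2): d=(-4,-10) top-left  bias=+0
  edge (2, 2)→(10, 0): d=(8,-2) top-left  bias=+0
    (3,0)@(7, 1): e=[32,54,2] → █
    (4,0)@(9, 1): e=[8,74,6] → █
    (5,0)@(11, 1): e=[-16,94,10] → ·
    (1,1)@(3, 3): e=[72,6,10] → █
    (2,1)@(5, 3): e=[48,26,14] → █
    (4,1)@(9, 3): e=[0,66,22] → ·  [on edge]
    (1,2)@(3, 5): e=[64,-2,26] → ·
    (2,2)@(5, 5): e=[40,18,30] → █
    (4,2)@(9, 5): e=[-8,58,38] → ·
    (2,3)@(5, 7): e=[32,10,46] → █
    (4,3)@(9, 7): e=[-16,50,54] → ·
    (2,4)@(5, 9): e=[24,2,62] → █
    (3,4)@(7, 9): e=[0,22,66] → ·  [on edge]
  covered (10 px):
    · · · █ █ · · · ·
    · █ █ █ · · · · ·
    · · █ █ · · · · ·
    · · █ █ · · · · ·
    · · █ · · · · · ·
    · · · · · · · · ·
T1:
  2·area = 24
  edge (18, 4)→(0, 10): d=(-18,6) right/bottom  bias=-1
  edge (0, 10)→(2, 8): d=(2,-2) top-left  bias=+0
  edge (2, 8)→(18, 4): d=(16,-4) top-left  bias=+0
    (4,0)@(9, 1): e=[108,0,-84] → ·  [on edge]
    (3,1)@(7, 3): e=[84,0,-60] → ·  [on edge]
    (2,2)@(5, 5): e=[60,0,-36] → ·  [on edge]
    (7,2)@(15, 5): e=[0,20,4] → ·  [on edge]
    (1,3)@(3, 7): e=[36,0,-12] → ·  [on edge]
    (3,3)@(7, 7): e=[12,8,4] → █
    (4,3)@(9, 7): e=[0,12,12] → ·  [on edge]
    (0,4)@(1, 9): e=[12,0,12] → █  [on edge]
    (1,4)@(3, 9): e=[0,4,20] → ·  [on edge]
    (3,4)@(7, 9): e=[-24,12,36] → ·
    (0,5)@(1, 11): e=[-24,4,44] → ·
  covered (2 px):
    · · · · · · · · ·
    · · · · · · · · ·
    · · · · · · · · ·
    · · · █ · · · · ·
    █ · · · · · · · ·
    · · · · · · · · ·

Final: [[3,3],[0,4]]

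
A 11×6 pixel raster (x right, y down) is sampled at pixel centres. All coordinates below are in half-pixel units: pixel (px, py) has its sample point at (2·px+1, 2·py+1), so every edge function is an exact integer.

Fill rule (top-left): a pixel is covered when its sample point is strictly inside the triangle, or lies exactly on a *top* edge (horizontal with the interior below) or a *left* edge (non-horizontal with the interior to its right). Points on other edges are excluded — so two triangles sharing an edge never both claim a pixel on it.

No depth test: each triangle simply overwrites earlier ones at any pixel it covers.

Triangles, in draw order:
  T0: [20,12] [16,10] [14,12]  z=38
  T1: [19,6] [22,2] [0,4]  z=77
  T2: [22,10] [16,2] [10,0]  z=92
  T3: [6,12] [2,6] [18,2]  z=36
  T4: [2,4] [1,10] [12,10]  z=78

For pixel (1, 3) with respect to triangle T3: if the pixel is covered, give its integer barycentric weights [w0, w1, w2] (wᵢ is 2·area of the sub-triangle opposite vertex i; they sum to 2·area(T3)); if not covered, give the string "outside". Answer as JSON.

T0:
  2·area = 12  (B↔C swapped to make it positive)
  edge (20, 12)→(14, 12): d=(-6,0) right/bottom  bias=-1
  edge (14, 12)→(16, 10): d=(2,-2) top-left  bias=+0
  edge (16, 10)→(20, 12): d=(4,2) right/bottom  bias=-1
    (10,2)@(21, 5): e=[42,0,-30] → .  [on edge]
    (9,3)@(19, 7): e=[30,0,-18] → .  [on edge]
    (8,4)@(17, 9): e=[18,0,-6] → .  [on edge]
    (7,5)@(15, 11): e=[6,0,6] → X  [on edge]
    (8,5)@(17, 11): e=[6,4,2] → X
    (9,5)@(19, 11): e=[6,8,-2] → .
  covered (2 px):
    . . . . . . . . . . .
    . . . . . . . . . . .
    . . . . . . . . . . .
    . . . . . . . . . . .
    . . . . . . . . . . .
    . . . . . . . X X . .
T1:
  2·area = 82  (B↔C swapped to make it positive)
  edge (19, 6)→(0, 4): d=(-19,-2) top-left  bias=+0
  edge (0, 4)→(22, 2): d=(22,-2) top-left  bias=+0
  edge (22, 2)→(19, 6): d=(-3,4) right/bottom  bias=-1
    (5,1)@(11, 3): e=[41,0,41] → X  [on edge]
    (6,1)@(13, 3): e=[45,4,33] → X
    (7,1)@(15, 3): e=[49,8,25] → X
    (8,1)@(17, 3): e=[53,12,17] → X
    (9,1)@(19, 3): e=[57,16,9] → X
    (10,1)@(21, 3): e=[61,20,1] → X
    (5,2)@(11, 5): e=[3,44,35] → X
    (10,2)@(21, 5): e=[23,64,-5] → .
    (5,3)@(11, 7): e=[-35,88,29] → .
    (6,3)@(13, 7): e=[-31,92,21] → .
    (7,3)@(15, 7): e=[-27,96,13] → .
    (8,3)@(17, 7): e=[-23,100,5] → .
  covered (11 px):
    . . . . . . . . . . .
    . . . . . X X X X X X
    . . . . . X X X X X .
    . . . . . . . . . . .
    . . . . . . . . . . .
    . . . . . . . . . . .
T2:
  2·area = 36  (B↔C swapped to make it positive)
  edge (22, 10)→(10, 0): d=(-12,-10) top-left  bias=+0
  edge (10, 0)→(16, 2): d=(6,2) right/bottom  bias=-1
  edge (16, 2)→(22, 10): d=(6,8) right/bottom  bias=-1
    (6,0)@(13, 1): e=[18,0,18] → .  [on edge]
    (7,1)@(15, 3): e=[14,8,14] → X
    (8,1)@(17, 3): e=[34,4,-2] → .
    (9,1)@(19, 3): e=[54,0,-18] → .  [on edge]
    (7,2)@(15, 5): e=[-10,20,26] → .
    (8,2)@(17, 5): e=[10,16,10] → X
    (9,2)@(19, 5): e=[30,12,-6] → .
    (8,3)@(17, 7): e=[-14,28,22] → .
    (9,3)@(19, 7): e=[6,24,6] → X
    (10,3)@(21, 7): e=[26,20,-10] → .
    (9,4)@(19, 9): e=[-18,36,18] → .
    (10,4)@(21, 9): e=[2,32,2] → X
  covered (4 px):
    . . . . . . . . . . .
    . . . . . . . X . . .
    . . . . . . . . X . .
    . . . . . . . . . X .
    . . . . . . . . . . X
    . . . . . . . . . . .
T3:
  2·area = 112
  edge (6, 12)→(2, 6): d=(-4,-6) top-left  bias=+0
  edge (2, 6)→(18, 2): d=(16,-4) top-left  bias=+0
  edge (18, 2)→(6, 12): d=(-12,10) right/bottom  bias=-1
    (7,1)@(15, 3): e=[90,4,18] → X
    (8,1)@(17, 3): e=[102,12,-2] → .
    (3,2)@(7, 5): e=[34,4,74] → X
    (4,2)@(9, 5): e=[46,12,54] → X
    (5,2)@(11, 5): e=[58,20,34] → X
    (6,2)@(13, 5): e=[70,28,14] → X
    (7,2)@(15, 5): e=[82,36,-6] → .
    (1,3)@(3, 7): e=[2,20,90] → X
    (2,3)@(5, 7): e=[14,28,70] → X
    (6,3)@(13, 7): e=[62,60,-10] → .
    (1,4)@(3, 9): e=[-6,52,66] → .
    (2,4)@(5, 9): e=[6,60,46] → X
  covered (14 px):
    . . . . . . . . . . .
    . . . . . . . X . . .
    . . . X X X X . . . .
    . X X X X X . . . . .
    . . X X X . . . . . .
    . . . X . . . . . . .
T4:
  2·area = 66  (B↔C swapped to make it positive)
  edge (2, 4)→(12, 10): d=(10,6) right/bottom  bias=-1
  edge (12, 10)→(1, 10): d=(-11,0) right/bottom  bias=-1
  edge (1, 10)→(2, 4): d=(1,-6) top-left  bias=+0
    (1,2)@(3, 5): e=[4,55,7] → X
    (2,2)@(5, 5): e=[-8,55,19] → .
    (1,3)@(3, 7): e=[24,33,9] → X
    (2,3)@(5, 7): e=[12,33,21] → X
    (3,3)@(7, 7): e=[0,33,33] → .  [on edge]
    (1,4)@(3, 9): e=[44,11,11] → X
    (3,4)@(7, 9): e=[20,11,35] → X
    (4,4)@(9, 9): e=[8,11,47] → X
    (5,4)@(11, 9): e=[-4,11,59] → .
    (1,5)@(3, 11): e=[64,-11,13] → .
    (2,5)@(5, 11): e=[52,-11,25] → .
    (3,5)@(7, 11): e=[40,-11,37] → .
  covered (7 px):
    . . . . . . . . . . .
    . . . . . . . . . . .
    . X . . . . . . . . .
    . X X . . . . . . . .
    . X X X X . . . . . .
    . . . . . . . . . . .

Answer: [20,90,2]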